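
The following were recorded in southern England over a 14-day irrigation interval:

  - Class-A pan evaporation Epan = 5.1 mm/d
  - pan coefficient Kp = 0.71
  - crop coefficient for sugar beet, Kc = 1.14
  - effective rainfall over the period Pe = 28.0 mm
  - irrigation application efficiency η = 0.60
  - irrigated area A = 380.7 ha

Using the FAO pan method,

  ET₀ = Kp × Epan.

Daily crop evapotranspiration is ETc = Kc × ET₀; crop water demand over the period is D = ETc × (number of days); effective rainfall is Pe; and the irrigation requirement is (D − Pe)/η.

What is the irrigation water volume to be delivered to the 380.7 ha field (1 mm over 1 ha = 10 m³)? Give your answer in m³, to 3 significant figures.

ET₀ = 0.71 × 5.1 = 3.6210 mm/d
ETc = Kc × ET₀ = 1.14 × 3.6210 = 4.1279 mm/d
Crop demand D = ETc × 14 d = 4.1279 × 14 = 57.791 mm
D − Pe = 57.791 − 28.0 = 29.791 mm
Gross irrigation = 29.791 / 0.60 = 49.652 mm
Volume = 49.652 mm × 380.7 ha × 10 = 189025.2 m³

189000 m³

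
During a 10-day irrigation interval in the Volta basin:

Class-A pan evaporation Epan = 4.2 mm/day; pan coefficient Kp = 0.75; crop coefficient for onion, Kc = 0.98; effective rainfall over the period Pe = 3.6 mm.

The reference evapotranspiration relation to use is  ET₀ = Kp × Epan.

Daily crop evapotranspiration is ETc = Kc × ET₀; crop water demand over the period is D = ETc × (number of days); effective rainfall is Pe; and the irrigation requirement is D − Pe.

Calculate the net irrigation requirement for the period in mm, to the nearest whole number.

ET₀ = 0.75 × 4.2 = 3.1500 mm/d
ETc = Kc × ET₀ = 0.98 × 3.1500 = 3.0870 mm/d
Crop demand D = ETc × 10 d = 3.0870 × 10 = 30.870 mm
D − Pe = 30.870 − 3.6 = 27.270 mm

27 mm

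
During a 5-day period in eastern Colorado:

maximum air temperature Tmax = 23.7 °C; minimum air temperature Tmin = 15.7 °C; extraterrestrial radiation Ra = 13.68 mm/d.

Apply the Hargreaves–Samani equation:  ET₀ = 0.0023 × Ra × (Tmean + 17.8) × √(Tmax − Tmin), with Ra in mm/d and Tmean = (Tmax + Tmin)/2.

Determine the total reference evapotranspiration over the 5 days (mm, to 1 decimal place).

16.7 mm

Tmean = (23.7 + 15.7)/2 = 19.70 °C
ET₀ = 0.0023 × 13.68 × (19.70 + 17.8) × √8.0 = 0.0023 × 13.68 × 37.50 × 2.8284 = 3.3372 mm/d
Over 5 days: 3.3372 × 5 = 16.686 mm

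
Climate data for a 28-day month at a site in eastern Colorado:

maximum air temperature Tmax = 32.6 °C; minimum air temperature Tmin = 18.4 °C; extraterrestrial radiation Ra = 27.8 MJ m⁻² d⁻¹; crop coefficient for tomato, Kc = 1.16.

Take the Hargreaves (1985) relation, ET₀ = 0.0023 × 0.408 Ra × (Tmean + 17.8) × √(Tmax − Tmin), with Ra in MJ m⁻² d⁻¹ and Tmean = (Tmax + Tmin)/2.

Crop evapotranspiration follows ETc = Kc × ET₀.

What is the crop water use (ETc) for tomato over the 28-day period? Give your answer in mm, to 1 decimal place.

Tmean = (32.6 + 18.4)/2 = 25.50 °C
0.408 Ra = 0.408 × 27.8 = 11.3424 mm/d equivalent
ET₀ = 0.0023 × 11.3424 × (25.50 + 17.8) × √14.2 = 0.0023 × 11.3424 × 43.30 × 3.7683 = 4.2566 mm/d
ETc = Kc × ET₀ = 1.16 × 4.2566 = 4.9377 mm/d
Over 28 days: 4.9377 × 28 = 138.256 mm

138.3 mm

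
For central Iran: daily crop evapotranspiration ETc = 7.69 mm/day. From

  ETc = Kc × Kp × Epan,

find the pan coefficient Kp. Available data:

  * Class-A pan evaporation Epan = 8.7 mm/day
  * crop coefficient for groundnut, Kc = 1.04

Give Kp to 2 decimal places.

0.85

ETc = Kc × Kp × Epan  ⇒  Kp = ETc / (Kc × Epan)
Kp = 7.69 / (1.04 × 8.7) = 7.69 / 9.048 = 0.8499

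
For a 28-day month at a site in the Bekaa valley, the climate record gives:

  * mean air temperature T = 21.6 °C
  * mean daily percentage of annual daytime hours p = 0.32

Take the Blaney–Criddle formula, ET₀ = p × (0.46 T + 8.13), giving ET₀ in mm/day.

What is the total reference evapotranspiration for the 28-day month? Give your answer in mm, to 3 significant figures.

162 mm

ET₀ = 0.32 × (0.46 × 21.6 + 8.13) = 0.32 × 18.066 = 5.7811 mm/d
Monthly total = 5.7811 × 28 = 161.871 mm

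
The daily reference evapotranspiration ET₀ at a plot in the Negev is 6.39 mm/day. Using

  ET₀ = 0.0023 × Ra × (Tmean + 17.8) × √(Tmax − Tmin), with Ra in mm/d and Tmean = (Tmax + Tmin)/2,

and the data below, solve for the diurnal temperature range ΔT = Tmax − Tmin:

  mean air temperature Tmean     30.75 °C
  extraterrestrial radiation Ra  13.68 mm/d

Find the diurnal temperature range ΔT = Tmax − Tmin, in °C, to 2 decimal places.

17.50 °C

√ΔT = ET₀ / [0.0023 × Ra × (Tmean+17.8)] = 6.39 / (0.0023 × 13.68 × 48.55) = 4.1831
ΔT = 4.1831² = 17.498 °C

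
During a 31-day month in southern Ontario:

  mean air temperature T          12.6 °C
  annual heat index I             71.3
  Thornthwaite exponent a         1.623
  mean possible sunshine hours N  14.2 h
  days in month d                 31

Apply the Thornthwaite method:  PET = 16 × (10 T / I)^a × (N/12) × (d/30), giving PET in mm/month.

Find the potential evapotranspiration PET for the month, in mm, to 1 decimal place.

49.3 mm

10T/I = 10 × 12.6 / 71.3 = 1.7672
(10T/I)^a = 1.7672^1.623 = 2.5197
Uncorrected PET = 16 × 2.5197 = 40.315 mm
Correction = (N/12)(d/30) = (14.2/12)(31/30) = 1.2228
PET = 40.315 × 1.2228 = 49.297 mm/month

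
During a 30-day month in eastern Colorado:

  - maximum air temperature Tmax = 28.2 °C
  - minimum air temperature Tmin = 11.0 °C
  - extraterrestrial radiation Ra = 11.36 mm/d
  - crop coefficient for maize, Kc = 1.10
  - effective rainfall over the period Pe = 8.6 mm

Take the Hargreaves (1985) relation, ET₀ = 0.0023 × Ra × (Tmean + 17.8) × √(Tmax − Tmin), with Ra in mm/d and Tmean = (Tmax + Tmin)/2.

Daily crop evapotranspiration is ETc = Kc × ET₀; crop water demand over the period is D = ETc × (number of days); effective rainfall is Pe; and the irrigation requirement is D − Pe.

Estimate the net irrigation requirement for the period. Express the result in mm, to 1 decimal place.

125.1 mm

Tmean = (28.2 + 11.0)/2 = 19.60 °C
ET₀ = 0.0023 × 11.36 × (19.60 + 17.8) × √17.2 = 0.0023 × 11.36 × 37.40 × 4.1473 = 4.0527 mm/d
ETc = Kc × ET₀ = 1.10 × 4.0527 = 4.4580 mm/d
Crop demand D = ETc × 30 d = 4.4580 × 30 = 133.740 mm
D − Pe = 133.740 − 8.6 = 125.140 mm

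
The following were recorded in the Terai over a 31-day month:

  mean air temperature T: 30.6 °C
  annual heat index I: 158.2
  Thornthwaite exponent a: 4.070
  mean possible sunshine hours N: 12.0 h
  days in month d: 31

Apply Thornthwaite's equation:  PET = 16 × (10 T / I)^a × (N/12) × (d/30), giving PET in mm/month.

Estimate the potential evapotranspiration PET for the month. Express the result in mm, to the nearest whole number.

242 mm

10T/I = 10 × 30.6 / 158.2 = 1.9343
(10T/I)^a = 1.9343^4.070 = 14.6606
Uncorrected PET = 16 × 14.6606 = 234.570 mm
Correction = (N/12)(d/30) = (12.0/12)(31/30) = 1.0333
PET = 234.570 × 1.0333 = 242.381 mm/month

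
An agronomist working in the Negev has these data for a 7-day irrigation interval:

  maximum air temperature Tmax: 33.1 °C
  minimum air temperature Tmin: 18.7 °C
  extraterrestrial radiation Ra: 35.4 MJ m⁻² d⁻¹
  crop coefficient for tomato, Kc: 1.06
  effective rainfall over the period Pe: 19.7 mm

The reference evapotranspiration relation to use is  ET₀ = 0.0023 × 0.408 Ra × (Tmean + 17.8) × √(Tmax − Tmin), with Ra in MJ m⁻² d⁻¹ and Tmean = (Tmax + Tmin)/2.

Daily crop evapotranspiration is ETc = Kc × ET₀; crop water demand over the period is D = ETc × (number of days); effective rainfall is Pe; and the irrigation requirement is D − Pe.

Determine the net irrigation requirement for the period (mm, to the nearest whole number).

21 mm

Tmean = (33.1 + 18.7)/2 = 25.90 °C
0.408 Ra = 0.408 × 35.4 = 14.4432 mm/d equivalent
ET₀ = 0.0023 × 14.4432 × (25.90 + 17.8) × √14.4 = 0.0023 × 14.4432 × 43.70 × 3.7947 = 5.5087 mm/d
ETc = Kc × ET₀ = 1.06 × 5.5087 = 5.8392 mm/d
Crop demand D = ETc × 7 d = 5.8392 × 7 = 40.874 mm
D − Pe = 40.874 − 19.7 = 21.174 mm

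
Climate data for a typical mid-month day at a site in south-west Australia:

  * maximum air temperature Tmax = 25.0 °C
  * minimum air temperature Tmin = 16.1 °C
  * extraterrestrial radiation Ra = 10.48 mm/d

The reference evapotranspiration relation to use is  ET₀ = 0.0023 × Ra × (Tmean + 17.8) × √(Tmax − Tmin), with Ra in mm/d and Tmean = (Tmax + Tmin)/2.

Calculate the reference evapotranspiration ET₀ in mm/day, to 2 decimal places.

Tmean = (25.0 + 16.1)/2 = 20.55 °C
ET₀ = 0.0023 × 10.48 × (20.55 + 17.8) × √8.9 = 0.0023 × 10.48 × 38.35 × 2.9833 = 2.7577 mm/d

2.76 mm/day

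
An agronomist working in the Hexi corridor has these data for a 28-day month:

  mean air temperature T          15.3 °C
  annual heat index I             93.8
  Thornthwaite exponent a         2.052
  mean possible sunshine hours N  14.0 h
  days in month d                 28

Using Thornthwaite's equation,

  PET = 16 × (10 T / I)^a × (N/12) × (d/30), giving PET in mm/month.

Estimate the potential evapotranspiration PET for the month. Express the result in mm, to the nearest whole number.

10T/I = 10 × 15.3 / 93.8 = 1.6311
(10T/I)^a = 1.6311^2.052 = 2.7290
Uncorrected PET = 16 × 2.7290 = 43.664 mm
Correction = (N/12)(d/30) = (14.0/12)(28/30) = 1.0889
PET = 43.664 × 1.0889 = 47.546 mm/month

48 mm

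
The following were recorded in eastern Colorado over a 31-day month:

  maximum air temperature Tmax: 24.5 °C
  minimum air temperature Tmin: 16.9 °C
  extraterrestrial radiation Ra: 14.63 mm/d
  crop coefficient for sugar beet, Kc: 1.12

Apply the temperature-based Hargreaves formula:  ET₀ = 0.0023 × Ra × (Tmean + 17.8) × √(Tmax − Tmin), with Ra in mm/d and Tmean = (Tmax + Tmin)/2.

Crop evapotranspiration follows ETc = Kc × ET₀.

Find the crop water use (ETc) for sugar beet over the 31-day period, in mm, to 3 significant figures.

Tmean = (24.5 + 16.9)/2 = 20.70 °C
ET₀ = 0.0023 × 14.63 × (20.70 + 17.8) × √7.6 = 0.0023 × 14.63 × 38.50 × 2.7568 = 3.5714 mm/d
ETc = Kc × ET₀ = 1.12 × 3.5714 = 4.0000 mm/d
Over 31 days: 4.0000 × 31 = 124.000 mm

124 mm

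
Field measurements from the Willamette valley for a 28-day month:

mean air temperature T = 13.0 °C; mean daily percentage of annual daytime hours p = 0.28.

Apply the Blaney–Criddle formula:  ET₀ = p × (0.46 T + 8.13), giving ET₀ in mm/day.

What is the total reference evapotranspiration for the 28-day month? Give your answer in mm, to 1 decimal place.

110.6 mm

ET₀ = 0.28 × (0.46 × 13.0 + 8.13) = 0.28 × 14.110 = 3.9508 mm/d
Monthly total = 3.9508 × 28 = 110.622 mm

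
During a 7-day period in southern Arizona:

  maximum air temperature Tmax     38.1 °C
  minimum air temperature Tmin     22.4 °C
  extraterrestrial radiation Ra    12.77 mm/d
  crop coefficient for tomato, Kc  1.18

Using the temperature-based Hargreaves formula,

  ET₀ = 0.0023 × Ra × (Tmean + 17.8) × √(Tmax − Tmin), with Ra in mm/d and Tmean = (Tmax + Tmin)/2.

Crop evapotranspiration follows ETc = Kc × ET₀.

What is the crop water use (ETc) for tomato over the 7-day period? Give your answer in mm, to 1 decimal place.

Tmean = (38.1 + 22.4)/2 = 30.25 °C
ET₀ = 0.0023 × 12.77 × (30.25 + 17.8) × √15.7 = 0.0023 × 12.77 × 48.05 × 3.9623 = 5.5919 mm/d
ETc = Kc × ET₀ = 1.18 × 5.5919 = 6.5984 mm/d
Over 7 days: 6.5984 × 7 = 46.189 mm

46.2 mm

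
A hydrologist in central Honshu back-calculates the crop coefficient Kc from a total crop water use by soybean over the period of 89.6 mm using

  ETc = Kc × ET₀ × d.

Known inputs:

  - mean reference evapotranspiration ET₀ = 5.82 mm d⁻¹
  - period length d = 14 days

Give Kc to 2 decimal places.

1.10

ETc = Kc × ET₀ × d  ⇒  Kc = ETc / (ET₀ × d)
Kc = 89.6 / (5.82 × 14) = 89.6 / 81.48 = 1.0997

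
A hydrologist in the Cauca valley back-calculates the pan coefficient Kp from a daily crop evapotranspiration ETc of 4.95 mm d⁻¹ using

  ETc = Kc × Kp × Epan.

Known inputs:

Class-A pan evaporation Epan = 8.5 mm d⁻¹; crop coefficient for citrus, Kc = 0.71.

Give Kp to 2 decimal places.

0.82

ETc = Kc × Kp × Epan  ⇒  Kp = ETc / (Kc × Epan)
Kp = 4.95 / (0.71 × 8.5) = 4.95 / 6.035 = 0.8202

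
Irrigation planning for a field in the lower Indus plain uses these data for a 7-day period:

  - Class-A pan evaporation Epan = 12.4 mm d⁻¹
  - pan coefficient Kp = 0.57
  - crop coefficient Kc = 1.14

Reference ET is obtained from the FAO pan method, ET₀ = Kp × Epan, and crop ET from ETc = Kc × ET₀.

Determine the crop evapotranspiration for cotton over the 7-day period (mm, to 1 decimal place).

ET₀ = 0.57 × 12.4 = 7.0680 mm/d
ETc = Kc × ET₀ = 1.14 × 7.0680 = 8.0575 mm/d
Over 7 days: 8.0575 × 7 = 56.403 mm

56.4 mm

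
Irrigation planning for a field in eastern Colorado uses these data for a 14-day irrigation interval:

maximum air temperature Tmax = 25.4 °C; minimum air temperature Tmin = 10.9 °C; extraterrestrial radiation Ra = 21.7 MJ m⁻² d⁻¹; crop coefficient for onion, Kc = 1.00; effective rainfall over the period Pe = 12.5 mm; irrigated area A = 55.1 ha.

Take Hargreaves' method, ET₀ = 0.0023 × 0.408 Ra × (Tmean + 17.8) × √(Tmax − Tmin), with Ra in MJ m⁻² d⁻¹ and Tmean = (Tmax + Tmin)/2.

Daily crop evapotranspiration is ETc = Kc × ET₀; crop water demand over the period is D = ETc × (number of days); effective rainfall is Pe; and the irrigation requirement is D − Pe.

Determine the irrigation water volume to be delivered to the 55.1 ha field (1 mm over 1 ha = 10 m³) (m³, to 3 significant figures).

Tmean = (25.4 + 10.9)/2 = 18.15 °C
0.408 Ra = 0.408 × 21.7 = 8.8536 mm/d equivalent
ET₀ = 0.0023 × 8.8536 × (18.15 + 17.8) × √14.5 = 0.0023 × 8.8536 × 35.95 × 3.8079 = 2.7876 mm/d
ETc = Kc × ET₀ = 1.00 × 2.7876 = 2.7876 mm/d
Crop demand D = ETc × 14 d = 2.7876 × 14 = 39.026 mm
D − Pe = 39.026 − 12.5 = 26.526 mm
Volume = 26.526 mm × 55.1 ha × 10 = 14615.8 m³

14600 m³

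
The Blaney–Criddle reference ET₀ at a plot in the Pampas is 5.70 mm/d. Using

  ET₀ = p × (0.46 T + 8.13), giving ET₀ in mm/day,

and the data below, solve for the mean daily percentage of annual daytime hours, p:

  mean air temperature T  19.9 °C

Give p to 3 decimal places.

0.330

p = ET₀ / (0.46 T + 8.13) = 5.70 / (0.46 × 19.9 + 8.13) = 5.70 / 17.284 = 0.3298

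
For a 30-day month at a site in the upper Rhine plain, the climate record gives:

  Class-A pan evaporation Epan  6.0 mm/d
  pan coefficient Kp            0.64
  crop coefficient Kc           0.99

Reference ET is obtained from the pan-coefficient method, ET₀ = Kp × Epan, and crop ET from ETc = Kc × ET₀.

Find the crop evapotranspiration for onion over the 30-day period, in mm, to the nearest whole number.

ET₀ = 0.64 × 6.0 = 3.8400 mm/d
ETc = Kc × ET₀ = 0.99 × 3.8400 = 3.8016 mm/d
Over 30 days: 3.8016 × 30 = 114.048 mm

114 mm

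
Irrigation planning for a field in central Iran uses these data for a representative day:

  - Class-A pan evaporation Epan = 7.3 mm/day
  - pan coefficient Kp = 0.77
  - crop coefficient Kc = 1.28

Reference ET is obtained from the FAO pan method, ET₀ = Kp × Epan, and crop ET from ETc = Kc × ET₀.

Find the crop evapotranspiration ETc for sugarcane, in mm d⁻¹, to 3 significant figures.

7.19 mm d⁻¹

ET₀ = 0.77 × 7.3 = 5.6210 mm/d
ETc = Kc × ET₀ = 1.28 × 5.6210 = 7.1949 mm/d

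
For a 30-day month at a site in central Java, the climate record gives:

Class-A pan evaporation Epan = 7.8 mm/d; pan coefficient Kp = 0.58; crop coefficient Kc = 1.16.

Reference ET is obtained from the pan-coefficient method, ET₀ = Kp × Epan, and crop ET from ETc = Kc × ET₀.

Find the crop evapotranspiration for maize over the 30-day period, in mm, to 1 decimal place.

157.4 mm

ET₀ = 0.58 × 7.8 = 4.5240 mm/d
ETc = Kc × ET₀ = 1.16 × 4.5240 = 5.2478 mm/d
Over 30 days: 5.2478 × 30 = 157.434 mm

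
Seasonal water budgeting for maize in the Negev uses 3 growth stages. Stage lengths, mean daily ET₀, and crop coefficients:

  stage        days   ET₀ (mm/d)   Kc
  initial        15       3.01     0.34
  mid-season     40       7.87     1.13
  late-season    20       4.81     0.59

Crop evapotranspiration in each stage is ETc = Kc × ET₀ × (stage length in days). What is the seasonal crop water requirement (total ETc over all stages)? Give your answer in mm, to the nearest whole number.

initial: 0.34 × 3.01 × 15 = 15.35 mm
mid-season: 1.13 × 7.87 × 40 = 355.72 mm
late-season: 0.59 × 4.81 × 20 = 56.76 mm
Seasonal total = 427.83 mm

428 mm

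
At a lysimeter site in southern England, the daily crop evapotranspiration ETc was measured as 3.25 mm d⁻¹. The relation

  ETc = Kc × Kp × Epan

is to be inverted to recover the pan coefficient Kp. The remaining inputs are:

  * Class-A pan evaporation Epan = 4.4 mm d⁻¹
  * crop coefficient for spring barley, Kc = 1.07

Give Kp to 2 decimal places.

ETc = Kc × Kp × Epan  ⇒  Kp = ETc / (Kc × Epan)
Kp = 3.25 / (1.07 × 4.4) = 3.25 / 4.708 = 0.6903

0.69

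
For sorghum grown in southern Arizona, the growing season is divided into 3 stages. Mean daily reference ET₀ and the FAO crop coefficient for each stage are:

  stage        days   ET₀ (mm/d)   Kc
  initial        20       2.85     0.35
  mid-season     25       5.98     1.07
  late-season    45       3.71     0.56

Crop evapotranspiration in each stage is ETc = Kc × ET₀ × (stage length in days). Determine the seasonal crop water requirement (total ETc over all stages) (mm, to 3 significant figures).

273 mm

initial: 0.35 × 2.85 × 20 = 19.95 mm
mid-season: 1.07 × 5.98 × 25 = 159.97 mm
late-season: 0.56 × 3.71 × 45 = 93.49 mm
Seasonal total = 273.41 mm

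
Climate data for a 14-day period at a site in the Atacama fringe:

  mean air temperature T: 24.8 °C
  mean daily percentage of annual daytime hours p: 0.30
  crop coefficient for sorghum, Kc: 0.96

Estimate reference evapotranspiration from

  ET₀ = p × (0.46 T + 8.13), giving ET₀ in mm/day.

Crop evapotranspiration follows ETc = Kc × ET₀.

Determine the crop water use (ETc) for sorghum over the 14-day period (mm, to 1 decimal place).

78.8 mm

ET₀ = 0.30 × (0.46 × 24.8 + 8.13) = 0.30 × 19.538 = 5.8614 mm/d
ETc = Kc × ET₀ = 0.96 × 5.8614 = 5.6269 mm/d
Over 14 days: 5.6269 × 14 = 78.777 mm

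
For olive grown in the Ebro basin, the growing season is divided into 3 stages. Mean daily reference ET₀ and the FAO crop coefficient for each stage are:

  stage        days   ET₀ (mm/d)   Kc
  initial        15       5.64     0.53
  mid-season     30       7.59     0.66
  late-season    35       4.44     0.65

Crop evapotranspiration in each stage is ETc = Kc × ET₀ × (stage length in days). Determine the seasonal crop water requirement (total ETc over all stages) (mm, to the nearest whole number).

296 mm

initial: 0.53 × 5.64 × 15 = 44.84 mm
mid-season: 0.66 × 7.59 × 30 = 150.28 mm
late-season: 0.65 × 4.44 × 35 = 101.01 mm
Seasonal total = 296.13 mm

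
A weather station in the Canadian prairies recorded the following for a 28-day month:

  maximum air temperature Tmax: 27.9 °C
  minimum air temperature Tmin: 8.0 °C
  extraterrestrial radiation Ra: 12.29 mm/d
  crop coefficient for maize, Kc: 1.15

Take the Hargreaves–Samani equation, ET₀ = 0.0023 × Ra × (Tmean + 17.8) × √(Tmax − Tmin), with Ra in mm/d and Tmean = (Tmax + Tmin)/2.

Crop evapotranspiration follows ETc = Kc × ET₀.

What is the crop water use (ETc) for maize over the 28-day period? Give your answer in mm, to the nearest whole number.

Tmean = (27.9 + 8.0)/2 = 17.95 °C
ET₀ = 0.0023 × 12.29 × (17.95 + 17.8) × √19.9 = 0.0023 × 12.29 × 35.75 × 4.4609 = 4.5079 mm/d
ETc = Kc × ET₀ = 1.15 × 4.5079 = 5.1841 mm/d
Over 28 days: 5.1841 × 28 = 145.155 mm

145 mm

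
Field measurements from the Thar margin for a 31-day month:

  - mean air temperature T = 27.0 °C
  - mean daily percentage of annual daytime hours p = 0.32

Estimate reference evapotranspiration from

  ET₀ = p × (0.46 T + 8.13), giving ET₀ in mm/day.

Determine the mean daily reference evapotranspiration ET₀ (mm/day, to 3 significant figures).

6.58 mm/day

ET₀ = 0.32 × (0.46 × 27.0 + 8.13) = 0.32 × 20.550 = 6.5760 mm/d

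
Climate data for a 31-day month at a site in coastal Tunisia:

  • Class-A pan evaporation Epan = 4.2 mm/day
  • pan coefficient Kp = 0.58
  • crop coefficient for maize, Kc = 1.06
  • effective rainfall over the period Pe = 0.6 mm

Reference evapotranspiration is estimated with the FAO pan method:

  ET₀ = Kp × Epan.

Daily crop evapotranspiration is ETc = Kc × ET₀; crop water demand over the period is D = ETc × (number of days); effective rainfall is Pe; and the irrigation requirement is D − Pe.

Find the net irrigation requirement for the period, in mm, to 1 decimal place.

ET₀ = 0.58 × 4.2 = 2.4360 mm/d
ETc = Kc × ET₀ = 1.06 × 2.4360 = 2.5822 mm/d
Crop demand D = ETc × 31 d = 2.5822 × 31 = 80.048 mm
D − Pe = 80.048 − 0.6 = 79.448 mm

79.4 mm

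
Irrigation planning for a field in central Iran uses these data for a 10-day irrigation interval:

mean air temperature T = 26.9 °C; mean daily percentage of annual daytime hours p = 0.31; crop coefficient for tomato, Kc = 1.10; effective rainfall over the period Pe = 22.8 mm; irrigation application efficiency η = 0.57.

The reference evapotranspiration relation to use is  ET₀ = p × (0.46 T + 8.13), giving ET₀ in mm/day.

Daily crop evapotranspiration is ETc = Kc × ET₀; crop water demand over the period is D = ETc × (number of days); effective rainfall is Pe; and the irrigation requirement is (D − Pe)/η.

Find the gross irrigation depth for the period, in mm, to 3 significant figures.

82.7 mm

ET₀ = 0.31 × (0.46 × 26.9 + 8.13) = 0.31 × 20.504 = 6.3562 mm/d
ETc = Kc × ET₀ = 1.10 × 6.3562 = 6.9918 mm/d
Crop demand D = ETc × 10 d = 6.9918 × 10 = 69.918 mm
D − Pe = 69.918 − 22.8 = 47.118 mm
Gross irrigation = 47.118 / 0.57 = 82.663 mm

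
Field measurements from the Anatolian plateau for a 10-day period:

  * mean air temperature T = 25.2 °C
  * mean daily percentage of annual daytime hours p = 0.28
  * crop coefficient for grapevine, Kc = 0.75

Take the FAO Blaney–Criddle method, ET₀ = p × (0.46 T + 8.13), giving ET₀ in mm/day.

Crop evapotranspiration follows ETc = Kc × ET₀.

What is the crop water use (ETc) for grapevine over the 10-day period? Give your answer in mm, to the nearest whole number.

41 mm

ET₀ = 0.28 × (0.46 × 25.2 + 8.13) = 0.28 × 19.722 = 5.5222 mm/d
ETc = Kc × ET₀ = 0.75 × 5.5222 = 4.1417 mm/d
Over 10 days: 4.1417 × 10 = 41.417 mm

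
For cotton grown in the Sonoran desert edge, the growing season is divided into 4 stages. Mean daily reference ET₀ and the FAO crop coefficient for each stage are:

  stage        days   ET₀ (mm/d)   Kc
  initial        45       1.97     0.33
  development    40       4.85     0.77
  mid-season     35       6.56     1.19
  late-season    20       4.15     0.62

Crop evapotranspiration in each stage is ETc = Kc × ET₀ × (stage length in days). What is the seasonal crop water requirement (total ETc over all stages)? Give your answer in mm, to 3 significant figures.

503 mm

initial: 0.33 × 1.97 × 45 = 29.25 mm
development: 0.77 × 4.85 × 40 = 149.38 mm
mid-season: 1.19 × 6.56 × 35 = 273.22 mm
late-season: 0.62 × 4.15 × 20 = 51.46 mm
Seasonal total = 503.31 mm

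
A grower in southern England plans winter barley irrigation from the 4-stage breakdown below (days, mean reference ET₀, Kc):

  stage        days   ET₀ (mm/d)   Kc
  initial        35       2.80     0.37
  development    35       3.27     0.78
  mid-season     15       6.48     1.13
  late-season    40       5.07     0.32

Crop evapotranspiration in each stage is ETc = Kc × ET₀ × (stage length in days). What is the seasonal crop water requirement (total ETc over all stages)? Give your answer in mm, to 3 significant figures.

300 mm

initial: 0.37 × 2.80 × 35 = 36.26 mm
development: 0.78 × 3.27 × 35 = 89.27 mm
mid-season: 1.13 × 6.48 × 15 = 109.84 mm
late-season: 0.32 × 5.07 × 40 = 64.90 mm
Seasonal total = 300.27 mm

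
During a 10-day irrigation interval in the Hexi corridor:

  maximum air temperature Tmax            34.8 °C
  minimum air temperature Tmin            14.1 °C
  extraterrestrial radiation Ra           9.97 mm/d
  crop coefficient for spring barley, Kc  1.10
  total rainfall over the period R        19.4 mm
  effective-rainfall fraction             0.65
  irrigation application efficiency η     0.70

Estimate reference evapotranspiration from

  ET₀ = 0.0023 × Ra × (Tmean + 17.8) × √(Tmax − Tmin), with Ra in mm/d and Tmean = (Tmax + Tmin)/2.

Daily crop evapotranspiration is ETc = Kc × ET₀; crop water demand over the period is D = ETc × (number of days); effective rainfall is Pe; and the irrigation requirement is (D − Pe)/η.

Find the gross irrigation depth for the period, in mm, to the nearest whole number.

Tmean = (34.8 + 14.1)/2 = 24.45 °C
ET₀ = 0.0023 × 9.97 × (24.45 + 17.8) × √20.7 = 0.0023 × 9.97 × 42.25 × 4.5497 = 4.4079 mm/d
ETc = Kc × ET₀ = 1.10 × 4.4079 = 4.8487 mm/d
Crop demand D = ETc × 10 d = 4.8487 × 10 = 48.487 mm
Pe = 0.65 × 19.4 = 12.610 mm
D − Pe = 48.487 − 12.610 = 35.877 mm
Gross irrigation = 35.877 / 0.70 = 51.253 mm

51 mm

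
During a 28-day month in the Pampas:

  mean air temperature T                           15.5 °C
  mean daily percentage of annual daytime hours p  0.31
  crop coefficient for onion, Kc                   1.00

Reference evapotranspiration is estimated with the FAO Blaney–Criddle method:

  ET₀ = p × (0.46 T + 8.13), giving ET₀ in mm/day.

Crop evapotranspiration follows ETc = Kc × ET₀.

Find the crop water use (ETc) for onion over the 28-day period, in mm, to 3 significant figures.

ET₀ = 0.31 × (0.46 × 15.5 + 8.13) = 0.31 × 15.260 = 4.7306 mm/d
ETc = Kc × ET₀ = 1.00 × 4.7306 = 4.7306 mm/d
Over 28 days: 4.7306 × 28 = 132.457 mm

132 mm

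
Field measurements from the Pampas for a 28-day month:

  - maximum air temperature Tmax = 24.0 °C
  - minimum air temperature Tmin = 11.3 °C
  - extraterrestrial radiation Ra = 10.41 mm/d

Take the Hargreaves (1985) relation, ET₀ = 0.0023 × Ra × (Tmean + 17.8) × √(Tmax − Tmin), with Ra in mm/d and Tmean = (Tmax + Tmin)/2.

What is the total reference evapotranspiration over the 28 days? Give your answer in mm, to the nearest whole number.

Tmean = (24.0 + 11.3)/2 = 17.65 °C
ET₀ = 0.0023 × 10.41 × (17.65 + 17.8) × √12.7 = 0.0023 × 10.41 × 35.45 × 3.5637 = 3.0248 mm/d
Over 28 days: 3.0248 × 28 = 84.694 mm

85 mm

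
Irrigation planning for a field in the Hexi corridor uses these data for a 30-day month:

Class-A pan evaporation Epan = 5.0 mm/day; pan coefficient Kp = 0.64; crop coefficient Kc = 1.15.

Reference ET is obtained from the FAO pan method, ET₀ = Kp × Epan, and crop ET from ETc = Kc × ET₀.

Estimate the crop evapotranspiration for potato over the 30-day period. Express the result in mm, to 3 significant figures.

ET₀ = 0.64 × 5.0 = 3.2000 mm/d
ETc = Kc × ET₀ = 1.15 × 3.2000 = 3.6800 mm/d
Over 30 days: 3.6800 × 30 = 110.400 mm

110 mm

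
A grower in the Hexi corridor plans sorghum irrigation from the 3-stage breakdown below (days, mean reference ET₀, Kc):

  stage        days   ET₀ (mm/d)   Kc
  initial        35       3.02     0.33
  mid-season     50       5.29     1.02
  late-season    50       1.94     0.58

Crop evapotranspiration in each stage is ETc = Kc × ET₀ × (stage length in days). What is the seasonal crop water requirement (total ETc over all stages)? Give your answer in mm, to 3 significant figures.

initial: 0.33 × 3.02 × 35 = 34.88 mm
mid-season: 1.02 × 5.29 × 50 = 269.79 mm
late-season: 0.58 × 1.94 × 50 = 56.26 mm
Seasonal total = 360.93 mm

361 mm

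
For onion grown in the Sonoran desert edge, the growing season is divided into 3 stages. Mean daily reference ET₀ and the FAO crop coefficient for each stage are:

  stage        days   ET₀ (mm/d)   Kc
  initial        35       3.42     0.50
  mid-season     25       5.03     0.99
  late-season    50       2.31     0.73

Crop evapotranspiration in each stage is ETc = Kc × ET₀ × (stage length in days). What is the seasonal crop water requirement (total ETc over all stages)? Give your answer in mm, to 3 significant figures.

269 mm

initial: 0.50 × 3.42 × 35 = 59.85 mm
mid-season: 0.99 × 5.03 × 25 = 124.49 mm
late-season: 0.73 × 2.31 × 50 = 84.32 mm
Seasonal total = 268.66 mm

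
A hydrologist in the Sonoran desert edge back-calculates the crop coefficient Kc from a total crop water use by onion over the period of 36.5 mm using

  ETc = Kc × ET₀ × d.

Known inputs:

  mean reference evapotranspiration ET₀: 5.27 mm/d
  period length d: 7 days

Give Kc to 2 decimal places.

0.99

ETc = Kc × ET₀ × d  ⇒  Kc = ETc / (ET₀ × d)
Kc = 36.5 / (5.27 × 7) = 36.5 / 36.89 = 0.9894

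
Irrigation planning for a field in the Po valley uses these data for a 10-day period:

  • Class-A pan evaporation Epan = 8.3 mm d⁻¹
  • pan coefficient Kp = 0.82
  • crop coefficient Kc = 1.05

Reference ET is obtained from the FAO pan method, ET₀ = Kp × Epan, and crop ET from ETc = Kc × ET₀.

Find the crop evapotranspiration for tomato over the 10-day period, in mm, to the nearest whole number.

ET₀ = 0.82 × 8.3 = 6.8060 mm/d
ETc = Kc × ET₀ = 1.05 × 6.8060 = 7.1463 mm/d
Over 10 days: 7.1463 × 10 = 71.463 mm

71 mm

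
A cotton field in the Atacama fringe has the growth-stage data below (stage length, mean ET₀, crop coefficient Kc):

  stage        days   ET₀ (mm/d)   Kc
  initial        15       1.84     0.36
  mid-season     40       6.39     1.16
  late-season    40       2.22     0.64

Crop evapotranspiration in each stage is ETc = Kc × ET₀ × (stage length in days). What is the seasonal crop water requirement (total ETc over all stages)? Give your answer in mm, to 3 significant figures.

363 mm

initial: 0.36 × 1.84 × 15 = 9.94 mm
mid-season: 1.16 × 6.39 × 40 = 296.50 mm
late-season: 0.64 × 2.22 × 40 = 56.83 mm
Seasonal total = 363.27 mm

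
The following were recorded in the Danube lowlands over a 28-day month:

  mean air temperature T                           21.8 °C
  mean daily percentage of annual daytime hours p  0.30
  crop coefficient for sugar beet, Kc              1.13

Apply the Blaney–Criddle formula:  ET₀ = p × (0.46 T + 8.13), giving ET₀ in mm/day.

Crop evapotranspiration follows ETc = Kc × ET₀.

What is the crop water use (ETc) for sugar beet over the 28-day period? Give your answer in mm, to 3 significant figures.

172 mm

ET₀ = 0.30 × (0.46 × 21.8 + 8.13) = 0.30 × 18.158 = 5.4474 mm/d
ETc = Kc × ET₀ = 1.13 × 5.4474 = 6.1556 mm/d
Over 28 days: 6.1556 × 28 = 172.357 mm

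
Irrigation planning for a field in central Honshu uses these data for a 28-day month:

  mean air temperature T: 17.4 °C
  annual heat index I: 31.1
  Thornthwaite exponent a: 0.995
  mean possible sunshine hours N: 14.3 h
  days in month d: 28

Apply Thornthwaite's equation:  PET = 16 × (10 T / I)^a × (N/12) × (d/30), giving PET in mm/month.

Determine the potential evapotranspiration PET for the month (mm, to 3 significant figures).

10T/I = 10 × 17.4 / 31.1 = 5.5949
(10T/I)^a = 5.5949^0.995 = 5.5469
Uncorrected PET = 16 × 5.5469 = 88.750 mm
Correction = (N/12)(d/30) = (14.3/12)(28/30) = 1.1122
PET = 88.750 × 1.1122 = 98.708 mm/month

98.7 mm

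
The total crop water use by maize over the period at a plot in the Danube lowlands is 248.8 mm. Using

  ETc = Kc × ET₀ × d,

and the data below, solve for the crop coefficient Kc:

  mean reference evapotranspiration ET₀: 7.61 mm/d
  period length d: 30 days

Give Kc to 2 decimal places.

1.09

ETc = Kc × ET₀ × d  ⇒  Kc = ETc / (ET₀ × d)
Kc = 248.8 / (7.61 × 30) = 248.8 / 228.30 = 1.0898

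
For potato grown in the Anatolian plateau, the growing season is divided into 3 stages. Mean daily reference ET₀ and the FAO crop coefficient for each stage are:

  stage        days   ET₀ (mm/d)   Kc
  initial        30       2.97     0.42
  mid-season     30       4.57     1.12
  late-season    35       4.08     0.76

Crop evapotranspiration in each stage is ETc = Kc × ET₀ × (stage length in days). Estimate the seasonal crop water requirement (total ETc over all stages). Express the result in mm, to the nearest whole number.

initial: 0.42 × 2.97 × 30 = 37.42 mm
mid-season: 1.12 × 4.57 × 30 = 153.55 mm
late-season: 0.76 × 4.08 × 35 = 108.53 mm
Seasonal total = 299.50 mm

300 mm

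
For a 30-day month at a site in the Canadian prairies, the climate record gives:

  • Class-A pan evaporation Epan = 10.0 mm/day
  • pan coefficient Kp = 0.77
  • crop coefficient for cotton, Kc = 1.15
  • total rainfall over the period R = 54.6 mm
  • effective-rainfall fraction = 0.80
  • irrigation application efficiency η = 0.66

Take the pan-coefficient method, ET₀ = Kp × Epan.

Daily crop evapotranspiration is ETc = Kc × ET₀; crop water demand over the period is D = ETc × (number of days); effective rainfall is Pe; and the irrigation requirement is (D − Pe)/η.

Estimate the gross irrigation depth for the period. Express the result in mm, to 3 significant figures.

336 mm

ET₀ = 0.77 × 10.0 = 7.7000 mm/d
ETc = Kc × ET₀ = 1.15 × 7.7000 = 8.8550 mm/d
Crop demand D = ETc × 30 d = 8.8550 × 30 = 265.650 mm
Pe = 0.80 × 54.6 = 43.680 mm
D − Pe = 265.650 − 43.680 = 221.970 mm
Gross irrigation = 221.970 / 0.66 = 336.318 mm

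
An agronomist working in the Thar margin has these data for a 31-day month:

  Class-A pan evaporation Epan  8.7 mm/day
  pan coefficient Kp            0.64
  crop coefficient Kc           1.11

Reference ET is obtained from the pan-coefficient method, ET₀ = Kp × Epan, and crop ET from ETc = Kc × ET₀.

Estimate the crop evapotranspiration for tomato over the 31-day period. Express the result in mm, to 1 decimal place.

191.6 mm

ET₀ = 0.64 × 8.7 = 5.5680 mm/d
ETc = Kc × ET₀ = 1.11 × 5.5680 = 6.1805 mm/d
Over 31 days: 6.1805 × 31 = 191.596 mm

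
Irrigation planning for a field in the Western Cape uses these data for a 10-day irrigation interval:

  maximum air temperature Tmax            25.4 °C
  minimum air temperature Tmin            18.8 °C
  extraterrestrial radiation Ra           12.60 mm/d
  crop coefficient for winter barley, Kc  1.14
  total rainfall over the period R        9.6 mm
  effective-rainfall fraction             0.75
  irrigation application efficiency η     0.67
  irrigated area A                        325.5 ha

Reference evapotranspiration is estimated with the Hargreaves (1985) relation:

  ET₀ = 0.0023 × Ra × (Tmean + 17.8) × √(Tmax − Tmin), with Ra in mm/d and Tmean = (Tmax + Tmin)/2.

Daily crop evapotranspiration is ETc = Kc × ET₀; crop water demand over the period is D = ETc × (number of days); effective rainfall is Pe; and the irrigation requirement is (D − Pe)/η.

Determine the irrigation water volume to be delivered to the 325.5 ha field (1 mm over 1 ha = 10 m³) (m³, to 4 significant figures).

129500 m³

Tmean = (25.4 + 18.8)/2 = 22.10 °C
ET₀ = 0.0023 × 12.60 × (22.10 + 17.8) × √6.6 = 0.0023 × 12.60 × 39.90 × 2.5690 = 2.9705 mm/d
ETc = Kc × ET₀ = 1.14 × 2.9705 = 3.3864 mm/d
Crop demand D = ETc × 10 d = 3.3864 × 10 = 33.864 mm
Pe = 0.75 × 9.6 = 7.200 mm
D − Pe = 33.864 − 7.200 = 26.664 mm
Gross irrigation = 26.664 / 0.67 = 39.797 mm
Volume = 39.797 mm × 325.5 ha × 10 = 129539.2 m³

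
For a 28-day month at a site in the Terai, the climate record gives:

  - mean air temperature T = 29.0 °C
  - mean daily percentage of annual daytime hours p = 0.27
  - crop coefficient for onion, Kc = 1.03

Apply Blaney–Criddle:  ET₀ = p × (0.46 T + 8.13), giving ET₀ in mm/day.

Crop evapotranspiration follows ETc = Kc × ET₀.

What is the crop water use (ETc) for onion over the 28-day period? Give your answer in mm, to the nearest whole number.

ET₀ = 0.27 × (0.46 × 29.0 + 8.13) = 0.27 × 21.470 = 5.7969 mm/d
ETc = Kc × ET₀ = 1.03 × 5.7969 = 5.9708 mm/d
Over 28 days: 5.9708 × 28 = 167.182 mm

167 mm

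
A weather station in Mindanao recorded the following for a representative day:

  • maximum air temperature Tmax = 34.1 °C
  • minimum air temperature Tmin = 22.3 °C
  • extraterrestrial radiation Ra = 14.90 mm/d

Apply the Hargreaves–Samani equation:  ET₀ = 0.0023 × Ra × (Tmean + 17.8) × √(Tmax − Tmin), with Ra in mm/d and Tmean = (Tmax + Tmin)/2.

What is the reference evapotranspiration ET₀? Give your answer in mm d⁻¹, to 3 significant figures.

Tmean = (34.1 + 22.3)/2 = 28.20 °C
ET₀ = 0.0023 × 14.90 × (28.20 + 17.8) × √11.8 = 0.0023 × 14.90 × 46.00 × 3.4351 = 5.4152 mm/d

5.42 mm d⁻¹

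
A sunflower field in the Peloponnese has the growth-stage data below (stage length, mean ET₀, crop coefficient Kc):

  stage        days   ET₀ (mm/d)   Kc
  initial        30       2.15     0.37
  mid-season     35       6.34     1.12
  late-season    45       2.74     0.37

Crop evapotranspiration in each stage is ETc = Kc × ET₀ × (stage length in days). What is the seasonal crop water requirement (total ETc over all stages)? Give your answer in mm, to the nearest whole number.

318 mm

initial: 0.37 × 2.15 × 30 = 23.87 mm
mid-season: 1.12 × 6.34 × 35 = 248.53 mm
late-season: 0.37 × 2.74 × 45 = 45.62 mm
Seasonal total = 318.02 mm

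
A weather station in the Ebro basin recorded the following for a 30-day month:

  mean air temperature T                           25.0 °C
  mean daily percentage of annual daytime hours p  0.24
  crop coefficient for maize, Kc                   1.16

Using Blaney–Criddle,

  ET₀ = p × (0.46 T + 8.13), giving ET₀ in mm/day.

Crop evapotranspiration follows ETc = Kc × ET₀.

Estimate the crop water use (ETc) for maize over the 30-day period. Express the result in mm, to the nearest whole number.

164 mm

ET₀ = 0.24 × (0.46 × 25.0 + 8.13) = 0.24 × 19.630 = 4.7112 mm/d
ETc = Kc × ET₀ = 1.16 × 4.7112 = 5.4650 mm/d
Over 30 days: 5.4650 × 30 = 163.950 mm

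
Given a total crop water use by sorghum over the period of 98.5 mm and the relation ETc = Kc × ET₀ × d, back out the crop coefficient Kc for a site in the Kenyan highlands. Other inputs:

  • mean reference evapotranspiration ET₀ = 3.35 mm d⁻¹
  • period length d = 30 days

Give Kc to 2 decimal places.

ETc = Kc × ET₀ × d  ⇒  Kc = ETc / (ET₀ × d)
Kc = 98.5 / (3.35 × 30) = 98.5 / 100.50 = 0.9801

0.98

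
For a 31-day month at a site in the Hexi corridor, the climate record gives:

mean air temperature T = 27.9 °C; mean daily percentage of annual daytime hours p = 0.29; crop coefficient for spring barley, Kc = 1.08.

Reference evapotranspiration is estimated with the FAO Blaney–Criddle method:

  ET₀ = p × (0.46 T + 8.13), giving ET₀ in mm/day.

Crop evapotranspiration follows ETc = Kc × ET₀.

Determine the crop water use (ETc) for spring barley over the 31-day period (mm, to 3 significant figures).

204 mm

ET₀ = 0.29 × (0.46 × 27.9 + 8.13) = 0.29 × 20.964 = 6.0796 mm/d
ETc = Kc × ET₀ = 1.08 × 6.0796 = 6.5660 mm/d
Over 31 days: 6.5660 × 31 = 203.546 mm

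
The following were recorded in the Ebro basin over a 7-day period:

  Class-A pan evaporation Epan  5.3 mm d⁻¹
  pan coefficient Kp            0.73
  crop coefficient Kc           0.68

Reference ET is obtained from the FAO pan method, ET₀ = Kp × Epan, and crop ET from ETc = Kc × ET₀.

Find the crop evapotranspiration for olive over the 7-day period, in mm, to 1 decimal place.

18.4 mm

ET₀ = 0.73 × 5.3 = 3.8690 mm/d
ETc = Kc × ET₀ = 0.68 × 3.8690 = 2.6309 mm/d
Over 7 days: 2.6309 × 7 = 18.416 mm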